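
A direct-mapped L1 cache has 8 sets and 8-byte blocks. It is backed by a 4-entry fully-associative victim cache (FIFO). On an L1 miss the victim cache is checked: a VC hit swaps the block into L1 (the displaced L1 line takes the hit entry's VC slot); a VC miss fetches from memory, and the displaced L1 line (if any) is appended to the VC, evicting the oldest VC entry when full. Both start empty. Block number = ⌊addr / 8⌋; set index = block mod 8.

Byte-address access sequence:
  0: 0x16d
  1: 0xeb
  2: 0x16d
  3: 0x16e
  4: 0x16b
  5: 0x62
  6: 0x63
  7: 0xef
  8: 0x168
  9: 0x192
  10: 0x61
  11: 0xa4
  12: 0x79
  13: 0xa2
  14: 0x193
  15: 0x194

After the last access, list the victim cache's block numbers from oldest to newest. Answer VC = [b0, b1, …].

0: 0x16d (blk 45, set 5) → MISS  vc=[]
1: 0xeb (blk 29, set 5) → MISS  vc=[45]
2: 0x16d (blk 45, set 5) → VC-HIT  vc=[29]
3: 0x16e (blk 45, set 5) → L1-HIT  vc=[29]
4: 0x16b (blk 45, set 5) → L1-HIT  vc=[29]
5: 0x62 (blk 12, set 4) → MISS  vc=[29]
6: 0x63 (blk 12, set 4) → L1-HIT  vc=[29]
7: 0xef (blk 29, set 5) → VC-HIT  vc=[45]
8: 0x168 (blk 45, set 5) → VC-HIT  vc=[29]
9: 0x192 (blk 50, set 2) → MISS  vc=[29]
10: 0x61 (blk 12, set 4) → L1-HIT  vc=[29]
11: 0xa4 (blk 20, set 4) → MISS  vc=[29, 12]
12: 0x79 (blk 15, set 7) → MISS  vc=[29, 12]
13: 0xa2 (blk 20, set 4) → L1-HIT  vc=[29, 12]
14: 0x193 (blk 50, set 2) → L1-HIT  vc=[29, 12]
15: 0x194 (blk 50, set 2) → L1-HIT  vc=[29, 12]

VC = [29, 12]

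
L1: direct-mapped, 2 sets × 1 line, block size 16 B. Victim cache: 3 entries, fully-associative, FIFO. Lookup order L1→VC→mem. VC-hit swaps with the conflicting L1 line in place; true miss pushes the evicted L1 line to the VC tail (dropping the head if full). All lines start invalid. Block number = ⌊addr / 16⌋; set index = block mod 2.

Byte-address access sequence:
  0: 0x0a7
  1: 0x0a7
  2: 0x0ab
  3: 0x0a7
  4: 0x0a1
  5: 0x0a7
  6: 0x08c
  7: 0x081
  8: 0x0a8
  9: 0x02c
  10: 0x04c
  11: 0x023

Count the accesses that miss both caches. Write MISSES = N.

MISSES = 4

0: 0xa7 (blk 10, set 0) → MISS  vc=[]
1: 0xa7 (blk 10, set 0) → L1-HIT  vc=[]
2: 0xab (blk 10, set 0) → L1-HIT  vc=[]
3: 0xa7 (blk 10, set 0) → L1-HIT  vc=[]
4: 0xa1 (blk 10, set 0) → L1-HIT  vc=[]
5: 0xa7 (blk 10, set 0) → L1-HIT  vc=[]
6: 0x8c (blk 8, set 0) → MISS  vc=[10]
7: 0x81 (blk 8, set 0) → L1-HIT  vc=[10]
8: 0xa8 (blk 10, set 0) → VC-HIT  vc=[8]
9: 0x2c (blk 2, set 0) → MISS  vc=[8, 10]
10: 0x4c (blk 4, set 0) → MISS  vc=[8, 10, 2]
11: 0x23 (blk 2, set 0) → VC-HIT  vc=[8, 10, 4]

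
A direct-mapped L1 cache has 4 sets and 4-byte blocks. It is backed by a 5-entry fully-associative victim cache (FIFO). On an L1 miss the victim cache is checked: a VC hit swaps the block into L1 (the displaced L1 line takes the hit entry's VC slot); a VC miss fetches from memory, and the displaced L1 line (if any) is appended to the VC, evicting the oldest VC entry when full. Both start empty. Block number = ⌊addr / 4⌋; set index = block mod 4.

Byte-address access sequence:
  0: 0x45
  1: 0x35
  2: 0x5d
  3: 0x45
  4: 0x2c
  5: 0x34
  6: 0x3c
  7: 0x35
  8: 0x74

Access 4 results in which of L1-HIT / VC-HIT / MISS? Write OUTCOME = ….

OUTCOME = MISS

0: 0x45 (blk 17, set 1) → MISS  vc=[]
1: 0x35 (blk 13, set 1) → MISS  vc=[17]
2: 0x5d (blk 23, set 3) → MISS  vc=[17]
3: 0x45 (blk 17, set 1) → VC-HIT  vc=[13]
4: 0x2c (blk 11, set 3) → MISS  vc=[13, 23]
5: 0x34 (blk 13, set 1) → VC-HIT  vc=[17, 23]
6: 0x3c (blk 15, set 3) → MISS  vc=[17, 23, 11]
7: 0x35 (blk 13, set 1) → L1-HIT  vc=[17, 23, 11]
8: 0x74 (blk 29, set 1) → MISS  vc=[17, 23, 11, 13]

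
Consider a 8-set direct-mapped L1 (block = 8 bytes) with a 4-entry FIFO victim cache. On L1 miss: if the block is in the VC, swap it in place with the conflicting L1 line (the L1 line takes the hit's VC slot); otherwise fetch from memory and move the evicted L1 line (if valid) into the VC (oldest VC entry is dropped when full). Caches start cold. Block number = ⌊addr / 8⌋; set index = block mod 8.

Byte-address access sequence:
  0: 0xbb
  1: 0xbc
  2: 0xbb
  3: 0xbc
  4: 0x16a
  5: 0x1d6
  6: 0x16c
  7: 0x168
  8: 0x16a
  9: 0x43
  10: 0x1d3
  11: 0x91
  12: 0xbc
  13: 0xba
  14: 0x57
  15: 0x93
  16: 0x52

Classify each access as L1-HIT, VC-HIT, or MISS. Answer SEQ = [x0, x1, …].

SEQ = [MISS, L1-HIT, L1-HIT, L1-HIT, MISS, MISS, L1-HIT, L1-HIT, L1-HIT, MISS, L1-HIT, MISS, L1-HIT, L1-HIT, MISS, VC-HIT, VC-HIT]

  [0] addr=0xbb blk=23 s=7: MISS | VC []
  [1] addr=0xbc blk=23 s=7: L1-HIT | VC []
  [2] addr=0xbb blk=23 s=7: L1-HIT | VC []
  [3] addr=0xbc blk=23 s=7: L1-HIT | VC []
  [4] addr=0x16a blk=45 s=5: MISS | VC []
  [5] addr=0x1d6 blk=58 s=2: MISS | VC []
  [6] addr=0x16c blk=45 s=5: L1-HIT | VC []
  [7] addr=0x168 blk=45 s=5: L1-HIT | VC []
  [8] addr=0x16a blk=45 s=5: L1-HIT | VC []
  [9] addr=0x43 blk=8 s=0: MISS | VC []
  [10] addr=0x1d3 blk=58 s=2: L1-HIT | VC []
  [11] addr=0x91 blk=18 s=2: MISS | VC [58]
  [12] addr=0xbc blk=23 s=7: L1-HIT | VC [58]
  [13] addr=0xba blk=23 s=7: L1-HIT | VC [58]
  [14] addr=0x57 blk=10 s=2: MISS | VC [58, 18]
  [15] addr=0x93 blk=18 s=2: VC-HIT | VC [58, 10]
  [16] addr=0x52 blk=10 s=2: VC-HIT | VC [58, 18]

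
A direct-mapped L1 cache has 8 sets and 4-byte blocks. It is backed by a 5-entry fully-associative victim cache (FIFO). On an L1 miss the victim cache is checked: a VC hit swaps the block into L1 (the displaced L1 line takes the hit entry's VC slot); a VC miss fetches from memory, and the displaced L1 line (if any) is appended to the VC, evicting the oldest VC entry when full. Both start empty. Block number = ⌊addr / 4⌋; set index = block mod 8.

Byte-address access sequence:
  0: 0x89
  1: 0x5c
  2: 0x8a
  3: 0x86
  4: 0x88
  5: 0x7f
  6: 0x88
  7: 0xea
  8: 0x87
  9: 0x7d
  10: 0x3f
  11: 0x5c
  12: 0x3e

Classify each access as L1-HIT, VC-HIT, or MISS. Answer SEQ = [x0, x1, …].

SEQ = [MISS, MISS, L1-HIT, MISS, L1-HIT, MISS, L1-HIT, MISS, L1-HIT, L1-HIT, MISS, VC-HIT, VC-HIT]

#0 0x89→b34/s2 MISS; vc=[]
#1 0x5c→b23/s7 MISS; vc=[]
#2 0x8a→b34/s2 L1-HIT; vc=[]
#3 0x86→b33/s1 MISS; vc=[]
#4 0x88→b34/s2 L1-HIT; vc=[]
#5 0x7f→b31/s7 MISS; vc=[23]
#6 0x88→b34/s2 L1-HIT; vc=[23]
#7 0xea→b58/s2 MISS; vc=[23,34]
#8 0x87→b33/s1 L1-HIT; vc=[23,34]
#9 0x7d→b31/s7 L1-HIT; vc=[23,34]
#10 0x3f→b15/s7 MISS; vc=[23,34,31]
#11 0x5c→b23/s7 VC-HIT; vc=[15,34,31]
#12 0x3e→b15/s7 VC-HIT; vc=[23,34,31]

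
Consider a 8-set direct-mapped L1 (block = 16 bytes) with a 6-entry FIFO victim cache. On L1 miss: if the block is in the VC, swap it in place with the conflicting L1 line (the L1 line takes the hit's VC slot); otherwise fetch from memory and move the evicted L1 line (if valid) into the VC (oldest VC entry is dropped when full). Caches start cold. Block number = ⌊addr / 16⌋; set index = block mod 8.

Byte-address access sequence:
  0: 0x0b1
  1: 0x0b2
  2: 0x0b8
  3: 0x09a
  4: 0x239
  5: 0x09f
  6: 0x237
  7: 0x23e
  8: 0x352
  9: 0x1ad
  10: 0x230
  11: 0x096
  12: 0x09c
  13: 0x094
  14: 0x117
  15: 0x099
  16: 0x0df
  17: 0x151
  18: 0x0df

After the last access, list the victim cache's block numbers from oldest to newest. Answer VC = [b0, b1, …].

#0 0xb1→b11/s3 MISS; vc=[]
#1 0xb2→b11/s3 L1-HIT; vc=[]
#2 0xb8→b11/s3 L1-HIT; vc=[]
#3 0x9a→b9/s1 MISS; vc=[]
#4 0x239→b35/s3 MISS; vc=[11]
#5 0x9f→b9/s1 L1-HIT; vc=[11]
#6 0x237→b35/s3 L1-HIT; vc=[11]
#7 0x23e→b35/s3 L1-HIT; vc=[11]
#8 0x352→b53/s5 MISS; vc=[11]
#9 0x1ad→b26/s2 MISS; vc=[11]
#10 0x230→b35/s3 L1-HIT; vc=[11]
#11 0x96→b9/s1 L1-HIT; vc=[11]
#12 0x9c→b9/s1 L1-HIT; vc=[11]
#13 0x94→b9/s1 L1-HIT; vc=[11]
#14 0x117→b17/s1 MISS; vc=[11,9]
#15 0x99→b9/s1 VC-HIT; vc=[11,17]
#16 0xdf→b13/s5 MISS; vc=[11,17,53]
#17 0x151→b21/s5 MISS; vc=[11,17,53,13]
#18 0xdf→b13/s5 VC-HIT; vc=[11,17,53,21]

VC = [11, 17, 53, 21]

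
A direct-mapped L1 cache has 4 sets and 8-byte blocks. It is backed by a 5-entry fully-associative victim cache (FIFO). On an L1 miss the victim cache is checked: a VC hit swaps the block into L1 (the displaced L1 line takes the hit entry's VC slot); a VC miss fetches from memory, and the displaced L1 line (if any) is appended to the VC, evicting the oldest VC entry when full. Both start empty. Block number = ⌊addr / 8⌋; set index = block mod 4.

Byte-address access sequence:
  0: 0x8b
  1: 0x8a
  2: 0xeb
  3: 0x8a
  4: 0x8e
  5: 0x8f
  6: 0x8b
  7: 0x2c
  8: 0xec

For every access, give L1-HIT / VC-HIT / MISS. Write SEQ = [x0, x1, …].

SEQ = [MISS, L1-HIT, MISS, VC-HIT, L1-HIT, L1-HIT, L1-HIT, MISS, VC-HIT]

#0 0x8b→b17/s1 MISS; vc=[]
#1 0x8a→b17/s1 L1-HIT; vc=[]
#2 0xeb→b29/s1 MISS; vc=[17]
#3 0x8a→b17/s1 VC-HIT; vc=[29]
#4 0x8e→b17/s1 L1-HIT; vc=[29]
#5 0x8f→b17/s1 L1-HIT; vc=[29]
#6 0x8b→b17/s1 L1-HIT; vc=[29]
#7 0x2c→b5/s1 MISS; vc=[29,17]
#8 0xec→b29/s1 VC-HIT; vc=[5,17]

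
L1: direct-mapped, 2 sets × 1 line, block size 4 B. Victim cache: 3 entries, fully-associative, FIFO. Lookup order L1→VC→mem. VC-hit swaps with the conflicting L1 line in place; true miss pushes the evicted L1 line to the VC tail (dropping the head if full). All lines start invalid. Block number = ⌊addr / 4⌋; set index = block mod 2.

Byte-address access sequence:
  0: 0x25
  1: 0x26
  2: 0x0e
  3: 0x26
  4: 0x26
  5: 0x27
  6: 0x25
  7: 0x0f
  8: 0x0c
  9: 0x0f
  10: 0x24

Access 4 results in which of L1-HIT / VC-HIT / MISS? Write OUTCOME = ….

OUTCOME = L1-HIT

  [0] addr=0x25 blk=9 s=1: MISS | VC []
  [1] addr=0x26 blk=9 s=1: L1-HIT | VC []
  [2] addr=0xe blk=3 s=1: MISS | VC [9]
  [3] addr=0x26 blk=9 s=1: VC-HIT | VC [3]
  [4] addr=0x26 blk=9 s=1: L1-HIT | VC [3]
  [5] addr=0x27 blk=9 s=1: L1-HIT | VC [3]
  [6] addr=0x25 blk=9 s=1: L1-HIT | VC [3]
  [7] addr=0xf blk=3 s=1: VC-HIT | VC [9]
  [8] addr=0xc blk=3 s=1: L1-HIT | VC [9]
  [9] addr=0xf blk=3 s=1: L1-HIT | VC [9]
  [10] addr=0x24 blk=9 s=1: VC-HIT | VC [3]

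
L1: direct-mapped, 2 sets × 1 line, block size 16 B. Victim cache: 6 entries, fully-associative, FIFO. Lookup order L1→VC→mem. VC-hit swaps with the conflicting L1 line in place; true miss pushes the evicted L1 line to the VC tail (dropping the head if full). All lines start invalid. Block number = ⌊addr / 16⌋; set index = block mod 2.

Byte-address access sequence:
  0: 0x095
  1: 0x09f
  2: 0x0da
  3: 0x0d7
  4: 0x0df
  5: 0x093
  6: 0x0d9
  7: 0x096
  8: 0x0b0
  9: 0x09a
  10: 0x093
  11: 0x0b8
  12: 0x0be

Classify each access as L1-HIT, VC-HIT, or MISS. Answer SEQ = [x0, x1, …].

SEQ = [MISS, L1-HIT, MISS, L1-HIT, L1-HIT, VC-HIT, VC-HIT, VC-HIT, MISS, VC-HIT, L1-HIT, VC-HIT, L1-HIT]

#0 0x95→b9/s1 MISS; vc=[]
#1 0x9f→b9/s1 L1-HIT; vc=[]
#2 0xda→b13/s1 MISS; vc=[9]
#3 0xd7→b13/s1 L1-HIT; vc=[9]
#4 0xdf→b13/s1 L1-HIT; vc=[9]
#5 0x93→b9/s1 VC-HIT; vc=[13]
#6 0xd9→b13/s1 VC-HIT; vc=[9]
#7 0x96→b9/s1 VC-HIT; vc=[13]
#8 0xb0→b11/s1 MISS; vc=[13,9]
#9 0x9a→b9/s1 VC-HIT; vc=[13,11]
#10 0x93→b9/s1 L1-HIT; vc=[13,11]
#11 0xb8→b11/s1 VC-HIT; vc=[13,9]
#12 0xbe→b11/s1 L1-HIT; vc=[13,9]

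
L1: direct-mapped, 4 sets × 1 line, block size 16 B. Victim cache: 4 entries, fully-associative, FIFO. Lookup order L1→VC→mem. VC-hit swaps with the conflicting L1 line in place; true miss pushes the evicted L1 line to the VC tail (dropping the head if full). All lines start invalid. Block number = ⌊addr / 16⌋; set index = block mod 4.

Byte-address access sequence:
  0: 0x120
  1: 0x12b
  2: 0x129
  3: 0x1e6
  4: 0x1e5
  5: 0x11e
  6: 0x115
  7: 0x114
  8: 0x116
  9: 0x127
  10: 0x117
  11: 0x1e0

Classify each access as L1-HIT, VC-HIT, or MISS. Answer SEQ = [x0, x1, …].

SEQ = [MISS, L1-HIT, L1-HIT, MISS, L1-HIT, MISS, L1-HIT, L1-HIT, L1-HIT, VC-HIT, L1-HIT, VC-HIT]

0: 0x120 (blk 18, set 2) → MISS  vc=[]
1: 0x12b (blk 18, set 2) → L1-HIT  vc=[]
2: 0x129 (blk 18, set 2) → L1-HIT  vc=[]
3: 0x1e6 (blk 30, set 2) → MISS  vc=[18]
4: 0x1e5 (blk 30, set 2) → L1-HIT  vc=[18]
5: 0x11e (blk 17, set 1) → MISS  vc=[18]
6: 0x115 (blk 17, set 1) → L1-HIT  vc=[18]
7: 0x114 (blk 17, set 1) → L1-HIT  vc=[18]
8: 0x116 (blk 17, set 1) → L1-HIT  vc=[18]
9: 0x127 (blk 18, set 2) → VC-HIT  vc=[30]
10: 0x117 (blk 17, set 1) → L1-HIT  vc=[30]
11: 0x1e0 (blk 30, set 2) → VC-HIT  vc=[18]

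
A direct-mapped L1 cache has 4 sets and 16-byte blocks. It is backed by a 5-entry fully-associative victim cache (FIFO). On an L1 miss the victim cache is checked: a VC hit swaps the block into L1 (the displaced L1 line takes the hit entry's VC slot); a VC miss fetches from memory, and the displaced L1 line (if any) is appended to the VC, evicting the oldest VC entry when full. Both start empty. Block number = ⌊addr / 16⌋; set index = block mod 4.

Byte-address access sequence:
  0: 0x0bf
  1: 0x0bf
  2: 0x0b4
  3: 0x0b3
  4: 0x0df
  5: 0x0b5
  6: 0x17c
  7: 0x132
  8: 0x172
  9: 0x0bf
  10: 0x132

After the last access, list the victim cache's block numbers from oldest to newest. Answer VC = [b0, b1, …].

VC = [23, 11]

  [0] addr=0xbf blk=11 s=3: MISS | VC []
  [1] addr=0xbf blk=11 s=3: L1-HIT | VC []
  [2] addr=0xb4 blk=11 s=3: L1-HIT | VC []
  [3] addr=0xb3 blk=11 s=3: L1-HIT | VC []
  [4] addr=0xdf blk=13 s=1: MISS | VC []
  [5] addr=0xb5 blk=11 s=3: L1-HIT | VC []
  [6] addr=0x17c blk=23 s=3: MISS | VC [11]
  [7] addr=0x132 blk=19 s=3: MISS | VC [11, 23]
  [8] addr=0x172 blk=23 s=3: VC-HIT | VC [11, 19]
  [9] addr=0xbf blk=11 s=3: VC-HIT | VC [23, 19]
  [10] addr=0x132 blk=19 s=3: VC-HIT | VC [23, 11]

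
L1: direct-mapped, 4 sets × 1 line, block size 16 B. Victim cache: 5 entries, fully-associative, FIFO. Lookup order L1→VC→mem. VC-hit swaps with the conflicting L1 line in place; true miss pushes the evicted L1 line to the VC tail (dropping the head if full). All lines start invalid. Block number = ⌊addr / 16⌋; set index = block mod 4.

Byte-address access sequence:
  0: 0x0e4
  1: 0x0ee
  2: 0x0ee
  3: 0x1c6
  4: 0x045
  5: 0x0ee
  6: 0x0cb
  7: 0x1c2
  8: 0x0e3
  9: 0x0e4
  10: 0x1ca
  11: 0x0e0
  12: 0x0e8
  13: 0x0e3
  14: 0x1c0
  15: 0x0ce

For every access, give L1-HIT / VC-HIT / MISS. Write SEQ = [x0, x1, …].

SEQ = [MISS, L1-HIT, L1-HIT, MISS, MISS, L1-HIT, MISS, VC-HIT, L1-HIT, L1-HIT, L1-HIT, L1-HIT, L1-HIT, L1-HIT, L1-HIT, VC-HIT]

  [0] addr=0xe4 blk=14 s=2: MISS | VC []
  [1] addr=0xee blk=14 s=2: L1-HIT | VC []
  [2] addr=0xee blk=14 s=2: L1-HIT | VC []
  [3] addr=0x1c6 blk=28 s=0: MISS | VC []
  [4] addr=0x45 blk=4 s=0: MISS | VC [28]
  [5] addr=0xee blk=14 s=2: L1-HIT | VC [28]
  [6] addr=0xcb blk=12 s=0: MISS | VC [28, 4]
  [7] addr=0x1c2 blk=28 s=0: VC-HIT | VC [12, 4]
  [8] addr=0xe3 blk=14 s=2: L1-HIT | VC [12, 4]
  [9] addr=0xe4 blk=14 s=2: L1-HIT | VC [12, 4]
  [10] addr=0x1ca blk=28 s=0: L1-HIT | VC [12, 4]
  [11] addr=0xe0 blk=14 s=2: L1-HIT | VC [12, 4]
  [12] addr=0xe8 blk=14 s=2: L1-HIT | VC [12, 4]
  [13] addr=0xe3 blk=14 s=2: L1-HIT | VC [12, 4]
  [14] addr=0x1c0 blk=28 s=0: L1-HIT | VC [12, 4]
  [15] addr=0xce blk=12 s=0: VC-HIT | VC [28, 4]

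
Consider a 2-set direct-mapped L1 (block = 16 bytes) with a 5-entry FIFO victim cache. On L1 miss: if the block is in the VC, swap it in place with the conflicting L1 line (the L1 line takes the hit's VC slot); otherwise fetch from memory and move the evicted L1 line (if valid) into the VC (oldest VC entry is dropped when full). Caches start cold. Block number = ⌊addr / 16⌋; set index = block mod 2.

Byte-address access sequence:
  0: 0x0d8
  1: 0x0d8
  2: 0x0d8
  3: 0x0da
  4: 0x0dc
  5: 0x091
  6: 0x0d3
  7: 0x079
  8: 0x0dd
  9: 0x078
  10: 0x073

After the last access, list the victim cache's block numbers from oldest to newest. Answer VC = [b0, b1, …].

0: 0xd8 (blk 13, set 1) → MISS  vc=[]
1: 0xd8 (blk 13, set 1) → L1-HIT  vc=[]
2: 0xd8 (blk 13, set 1) → L1-HIT  vc=[]
3: 0xda (blk 13, set 1) → L1-HIT  vc=[]
4: 0xdc (blk 13, set 1) → L1-HIT  vc=[]
5: 0x91 (blk 9, set 1) → MISS  vc=[13]
6: 0xd3 (blk 13, set 1) → VC-HIT  vc=[9]
7: 0x79 (blk 7, set 1) → MISS  vc=[9, 13]
8: 0xdd (blk 13, set 1) → VC-HIT  vc=[9, 7]
9: 0x78 (blk 7, set 1) → VC-HIT  vc=[9, 13]
10: 0x73 (blk 7, set 1) → L1-HIT  vc=[9, 13]

VC = [9, 13]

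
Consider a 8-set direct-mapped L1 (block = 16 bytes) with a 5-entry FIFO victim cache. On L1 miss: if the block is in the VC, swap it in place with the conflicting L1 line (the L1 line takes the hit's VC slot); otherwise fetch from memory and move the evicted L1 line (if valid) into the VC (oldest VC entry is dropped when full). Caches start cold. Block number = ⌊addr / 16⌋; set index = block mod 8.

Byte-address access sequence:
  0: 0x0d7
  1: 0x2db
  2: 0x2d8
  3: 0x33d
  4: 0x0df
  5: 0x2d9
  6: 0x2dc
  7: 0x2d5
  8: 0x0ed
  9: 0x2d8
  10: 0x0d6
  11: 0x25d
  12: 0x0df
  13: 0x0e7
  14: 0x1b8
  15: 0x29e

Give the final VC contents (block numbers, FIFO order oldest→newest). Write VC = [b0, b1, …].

VC = [45, 37, 51]

  [0] addr=0xd7 blk=13 s=5: MISS | VC []
  [1] addr=0x2db blk=45 s=5: MISS | VC [13]
  [2] addr=0x2d8 blk=45 s=5: L1-HIT | VC [13]
  [3] addr=0x33d blk=51 s=3: MISS | VC [13]
  [4] addr=0xdf blk=13 s=5: VC-HIT | VC [45]
  [5] addr=0x2d9 blk=45 s=5: VC-HIT | VC [13]
  [6] addr=0x2dc blk=45 s=5: L1-HIT | VC [13]
  [7] addr=0x2d5 blk=45 s=5: L1-HIT | VC [13]
  [8] addr=0xed blk=14 s=6: MISS | VC [13]
  [9] addr=0x2d8 blk=45 s=5: L1-HIT | VC [13]
  [10] addr=0xd6 blk=13 s=5: VC-HIT | VC [45]
  [11] addr=0x25d blk=37 s=5: MISS | VC [45, 13]
  [12] addr=0xdf blk=13 s=5: VC-HIT | VC [45, 37]
  [13] addr=0xe7 blk=14 s=6: L1-HIT | VC [45, 37]
  [14] addr=0x1b8 blk=27 s=3: MISS | VC [45, 37, 51]
  [15] addr=0x29e blk=41 s=1: MISS | VC [45, 37, 51]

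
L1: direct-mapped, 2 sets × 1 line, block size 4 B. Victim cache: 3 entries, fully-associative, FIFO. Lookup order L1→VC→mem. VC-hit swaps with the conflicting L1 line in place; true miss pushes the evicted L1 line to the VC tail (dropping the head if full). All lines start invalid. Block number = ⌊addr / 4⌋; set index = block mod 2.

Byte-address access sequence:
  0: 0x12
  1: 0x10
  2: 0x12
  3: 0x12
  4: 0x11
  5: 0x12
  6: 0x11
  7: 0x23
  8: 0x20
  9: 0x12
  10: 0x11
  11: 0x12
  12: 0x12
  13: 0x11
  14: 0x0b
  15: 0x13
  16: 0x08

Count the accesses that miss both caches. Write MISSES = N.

#0 0x12→b4/s0 MISS; vc=[]
#1 0x10→b4/s0 L1-HIT; vc=[]
#2 0x12→b4/s0 L1-HIT; vc=[]
#3 0x12→b4/s0 L1-HIT; vc=[]
#4 0x11→b4/s0 L1-HIT; vc=[]
#5 0x12→b4/s0 L1-HIT; vc=[]
#6 0x11→b4/s0 L1-HIT; vc=[]
#7 0x23→b8/s0 MISS; vc=[4]
#8 0x20→b8/s0 L1-HIT; vc=[4]
#9 0x12→b4/s0 VC-HIT; vc=[8]
#10 0x11→b4/s0 L1-HIT; vc=[8]
#11 0x12→b4/s0 L1-HIT; vc=[8]
#12 0x12→b4/s0 L1-HIT; vc=[8]
#13 0x11→b4/s0 L1-HIT; vc=[8]
#14 0xb→b2/s0 MISS; vc=[8,4]
#15 0x13→b4/s0 VC-HIT; vc=[8,2]
#16 0x8→b2/s0 VC-HIT; vc=[8,4]

MISSES = 3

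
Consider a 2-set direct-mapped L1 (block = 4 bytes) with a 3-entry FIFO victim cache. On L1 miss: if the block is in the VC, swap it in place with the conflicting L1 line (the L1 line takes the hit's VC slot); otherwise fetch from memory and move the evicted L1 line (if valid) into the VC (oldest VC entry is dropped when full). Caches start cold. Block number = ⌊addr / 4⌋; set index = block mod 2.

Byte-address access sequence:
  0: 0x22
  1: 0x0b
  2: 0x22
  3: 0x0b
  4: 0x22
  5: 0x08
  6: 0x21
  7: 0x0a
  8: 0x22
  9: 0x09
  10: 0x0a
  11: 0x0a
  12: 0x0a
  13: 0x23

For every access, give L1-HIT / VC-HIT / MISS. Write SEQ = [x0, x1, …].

SEQ = [MISS, MISS, VC-HIT, VC-HIT, VC-HIT, VC-HIT, VC-HIT, VC-HIT, VC-HIT, VC-HIT, L1-HIT, L1-HIT, L1-HIT, VC-HIT]

0: 0x22 (blk 8, set 0) → MISS  vc=[]
1: 0xb (blk 2, set 0) → MISS  vc=[8]
2: 0x22 (blk 8, set 0) → VC-HIT  vc=[2]
3: 0xb (blk 2, set 0) → VC-HIT  vc=[8]
4: 0x22 (blk 8, set 0) → VC-HIT  vc=[2]
5: 0x8 (blk 2, set 0) → VC-HIT  vc=[8]
6: 0x21 (blk 8, set 0) → VC-HIT  vc=[2]
7: 0xa (blk 2, set 0) → VC-HIT  vc=[8]
8: 0x22 (blk 8, set 0) → VC-HIT  vc=[2]
9: 0x9 (blk 2, set 0) → VC-HIT  vc=[8]
10: 0xa (blk 2, set 0) → L1-HIT  vc=[8]
11: 0xa (blk 2, set 0) → L1-HIT  vc=[8]
12: 0xa (blk 2, set 0) → L1-HIT  vc=[8]
13: 0x23 (blk 8, set 0) → VC-HIT  vc=[2]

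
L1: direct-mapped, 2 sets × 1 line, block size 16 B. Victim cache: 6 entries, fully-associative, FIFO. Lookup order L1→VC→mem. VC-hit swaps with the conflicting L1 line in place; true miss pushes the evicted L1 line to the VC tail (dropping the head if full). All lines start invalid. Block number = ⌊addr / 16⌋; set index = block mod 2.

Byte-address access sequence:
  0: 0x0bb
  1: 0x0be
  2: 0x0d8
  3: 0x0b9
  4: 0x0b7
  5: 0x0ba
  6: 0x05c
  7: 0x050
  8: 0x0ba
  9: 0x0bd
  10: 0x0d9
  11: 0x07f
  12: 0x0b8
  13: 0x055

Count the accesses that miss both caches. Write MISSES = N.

MISSES = 4

0: 0xbb (blk 11, set 1) → MISS  vc=[]
1: 0xbe (blk 11, set 1) → L1-HIT  vc=[]
2: 0xd8 (blk 13, set 1) → MISS  vc=[11]
3: 0xb9 (blk 11, set 1) → VC-HIT  vc=[13]
4: 0xb7 (blk 11, set 1) → L1-HIT  vc=[13]
5: 0xba (blk 11, set 1) → L1-HIT  vc=[13]
6: 0x5c (blk 5, set 1) → MISS  vc=[13, 11]
7: 0x50 (blk 5, set 1) → L1-HIT  vc=[13, 11]
8: 0xba (blk 11, set 1) → VC-HIT  vc=[13, 5]
9: 0xbd (blk 11, set 1) → L1-HIT  vc=[13, 5]
10: 0xd9 (blk 13, set 1) → VC-HIT  vc=[11, 5]
11: 0x7f (blk 7, set 1) → MISS  vc=[11, 5, 13]
12: 0xb8 (blk 11, set 1) → VC-HIT  vc=[7, 5, 13]
13: 0x55 (blk 5, set 1) → VC-HIT  vc=[7, 11, 13]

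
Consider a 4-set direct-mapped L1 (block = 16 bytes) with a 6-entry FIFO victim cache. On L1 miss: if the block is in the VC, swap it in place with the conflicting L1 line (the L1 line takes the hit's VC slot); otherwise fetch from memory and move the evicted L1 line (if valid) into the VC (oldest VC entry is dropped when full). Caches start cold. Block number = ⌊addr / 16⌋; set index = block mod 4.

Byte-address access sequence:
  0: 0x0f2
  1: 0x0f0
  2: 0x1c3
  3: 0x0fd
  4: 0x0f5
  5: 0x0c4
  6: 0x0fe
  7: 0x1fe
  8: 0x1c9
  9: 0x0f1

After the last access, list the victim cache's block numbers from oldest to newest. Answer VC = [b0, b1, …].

#0 0xf2→b15/s3 MISS; vc=[]
#1 0xf0→b15/s3 L1-HIT; vc=[]
#2 0x1c3→b28/s0 MISS; vc=[]
#3 0xfd→b15/s3 L1-HIT; vc=[]
#4 0xf5→b15/s3 L1-HIT; vc=[]
#5 0xc4→b12/s0 MISS; vc=[28]
#6 0xfe→b15/s3 L1-HIT; vc=[28]
#7 0x1fe→b31/s3 MISS; vc=[28,15]
#8 0x1c9→b28/s0 VC-HIT; vc=[12,15]
#9 0xf1→b15/s3 VC-HIT; vc=[12,31]

VC = [12, 31]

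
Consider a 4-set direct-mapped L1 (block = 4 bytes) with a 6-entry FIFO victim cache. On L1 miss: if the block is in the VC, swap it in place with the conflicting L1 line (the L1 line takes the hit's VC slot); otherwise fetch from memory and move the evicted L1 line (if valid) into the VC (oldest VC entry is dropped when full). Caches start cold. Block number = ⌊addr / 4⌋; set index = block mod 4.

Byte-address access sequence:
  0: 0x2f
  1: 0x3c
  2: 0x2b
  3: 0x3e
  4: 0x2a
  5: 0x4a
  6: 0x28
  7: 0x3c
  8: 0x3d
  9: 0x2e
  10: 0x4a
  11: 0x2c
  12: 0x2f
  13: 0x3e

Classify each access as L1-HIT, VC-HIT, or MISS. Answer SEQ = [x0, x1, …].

SEQ = [MISS, MISS, MISS, L1-HIT, L1-HIT, MISS, VC-HIT, L1-HIT, L1-HIT, VC-HIT, VC-HIT, L1-HIT, L1-HIT, VC-HIT]

0: 0x2f (blk 11, set 3) → MISS  vc=[]
1: 0x3c (blk 15, set 3) → MISS  vc=[11]
2: 0x2b (blk 10, set 2) → MISS  vc=[11]
3: 0x3e (blk 15, set 3) → L1-HIT  vc=[11]
4: 0x2a (blk 10, set 2) → L1-HIT  vc=[11]
5: 0x4a (blk 18, set 2) → MISS  vc=[11, 10]
6: 0x28 (blk 10, set 2) → VC-HIT  vc=[11, 18]
7: 0x3c (blk 15, set 3) → L1-HIT  vc=[11, 18]
8: 0x3d (blk 15, set 3) → L1-HIT  vc=[11, 18]
9: 0x2e (blk 11, set 3) → VC-HIT  vc=[15, 18]
10: 0x4a (blk 18, set 2) → VC-HIT  vc=[15, 10]
11: 0x2c (blk 11, set 3) → L1-HIT  vc=[15, 10]
12: 0x2f (blk 11, set 3) → L1-HIT  vc=[15, 10]
13: 0x3e (blk 15, set 3) → VC-HIT  vc=[11, 10]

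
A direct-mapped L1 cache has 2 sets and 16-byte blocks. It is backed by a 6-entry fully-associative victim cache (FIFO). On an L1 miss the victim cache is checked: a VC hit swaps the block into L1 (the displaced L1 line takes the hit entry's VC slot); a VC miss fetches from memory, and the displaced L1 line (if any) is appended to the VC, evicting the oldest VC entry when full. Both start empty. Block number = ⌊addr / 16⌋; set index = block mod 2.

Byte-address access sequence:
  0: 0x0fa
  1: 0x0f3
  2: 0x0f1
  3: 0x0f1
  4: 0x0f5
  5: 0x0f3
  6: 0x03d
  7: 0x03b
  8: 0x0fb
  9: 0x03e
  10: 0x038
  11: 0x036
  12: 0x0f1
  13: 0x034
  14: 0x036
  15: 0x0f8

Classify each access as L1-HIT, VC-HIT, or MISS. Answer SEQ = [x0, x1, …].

  [0] addr=0xfa blk=15 s=1: MISS | VC []
  [1] addr=0xf3 blk=15 s=1: L1-HIT | VC []
  [2] addr=0xf1 blk=15 s=1: L1-HIT | VC []
  [3] addr=0xf1 blk=15 s=1: L1-HIT | VC []
  [4] addr=0xf5 blk=15 s=1: L1-HIT | VC []
  [5] addr=0xf3 blk=15 s=1: L1-HIT | VC []
  [6] addr=0x3d blk=3 s=1: MISS | VC [15]
  [7] addr=0x3b blk=3 s=1: L1-HIT | VC [15]
  [8] addr=0xfb blk=15 s=1: VC-HIT | VC [3]
  [9] addr=0x3e blk=3 s=1: VC-HIT | VC [15]
  [10] addr=0x38 blk=3 s=1: L1-HIT | VC [15]
  [11] addr=0x36 blk=3 s=1: L1-HIT | VC [15]
  [12] addr=0xf1 blk=15 s=1: VC-HIT | VC [3]
  [13] addr=0x34 blk=3 s=1: VC-HIT | VC [15]
  [14] addr=0x36 blk=3 s=1: L1-HIT | VC [15]
  [15] addr=0xf8 blk=15 s=1: VC-HIT | VC [3]

SEQ = [MISS, L1-HIT, L1-HIT, L1-HIT, L1-HIT, L1-HIT, MISS, L1-HIT, VC-HIT, VC-HIT, L1-HIT, L1-HIT, VC-HIT, VC-HIT, L1-HIT, VC-HIT]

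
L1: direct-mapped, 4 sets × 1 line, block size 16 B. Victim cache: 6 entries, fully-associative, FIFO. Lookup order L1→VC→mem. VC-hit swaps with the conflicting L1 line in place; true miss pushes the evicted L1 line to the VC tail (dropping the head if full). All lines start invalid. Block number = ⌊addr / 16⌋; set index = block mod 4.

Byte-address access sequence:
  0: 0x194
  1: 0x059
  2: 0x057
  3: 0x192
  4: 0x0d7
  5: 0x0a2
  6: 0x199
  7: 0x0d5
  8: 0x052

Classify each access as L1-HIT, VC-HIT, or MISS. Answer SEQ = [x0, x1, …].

0: 0x194 (blk 25, set 1) → MISS  vc=[]
1: 0x59 (blk 5, set 1) → MISS  vc=[25]
2: 0x57 (blk 5, set 1) → L1-HIT  vc=[25]
3: 0x192 (blk 25, set 1) → VC-HIT  vc=[5]
4: 0xd7 (blk 13, set 1) → MISS  vc=[5, 25]
5: 0xa2 (blk 10, set 2) → MISS  vc=[5, 25]
6: 0x199 (blk 25, set 1) → VC-HIT  vc=[5, 13]
7: 0xd5 (blk 13, set 1) → VC-HIT  vc=[5, 25]
8: 0x52 (blk 5, set 1) → VC-HIT  vc=[13, 25]

SEQ = [MISS, MISS, L1-HIT, VC-HIT, MISS, MISS, VC-HIT, VC-HIT, VC-HIT]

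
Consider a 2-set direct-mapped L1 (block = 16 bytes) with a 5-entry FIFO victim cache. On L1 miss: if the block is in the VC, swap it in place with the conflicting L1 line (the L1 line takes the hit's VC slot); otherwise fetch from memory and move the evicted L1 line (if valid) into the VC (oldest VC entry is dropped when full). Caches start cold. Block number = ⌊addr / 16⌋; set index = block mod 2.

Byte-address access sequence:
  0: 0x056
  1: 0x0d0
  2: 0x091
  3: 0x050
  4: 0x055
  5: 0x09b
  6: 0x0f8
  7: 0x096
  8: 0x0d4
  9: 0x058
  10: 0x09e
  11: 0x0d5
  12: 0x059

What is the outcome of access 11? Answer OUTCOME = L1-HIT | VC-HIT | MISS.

OUTCOME = VC-HIT

0: 0x56 (blk 5, set 1) → MISS  vc=[]
1: 0xd0 (blk 13, set 1) → MISS  vc=[5]
2: 0x91 (blk 9, set 1) → MISS  vc=[5, 13]
3: 0x50 (blk 5, set 1) → VC-HIT  vc=[9, 13]
4: 0x55 (blk 5, set 1) → L1-HIT  vc=[9, 13]
5: 0x9b (blk 9, set 1) → VC-HIT  vc=[5, 13]
6: 0xf8 (blk 15, set 1) → MISS  vc=[5, 13, 9]
7: 0x96 (blk 9, set 1) → VC-HIT  vc=[5, 13, 15]
8: 0xd4 (blk 13, set 1) → VC-HIT  vc=[5, 9, 15]
9: 0x58 (blk 5, set 1) → VC-HIT  vc=[13, 9, 15]
10: 0x9e (blk 9, set 1) → VC-HIT  vc=[13, 5, 15]
11: 0xd5 (blk 13, set 1) → VC-HIT  vc=[9, 5, 15]
12: 0x59 (blk 5, set 1) → VC-HIT  vc=[9, 13, 15]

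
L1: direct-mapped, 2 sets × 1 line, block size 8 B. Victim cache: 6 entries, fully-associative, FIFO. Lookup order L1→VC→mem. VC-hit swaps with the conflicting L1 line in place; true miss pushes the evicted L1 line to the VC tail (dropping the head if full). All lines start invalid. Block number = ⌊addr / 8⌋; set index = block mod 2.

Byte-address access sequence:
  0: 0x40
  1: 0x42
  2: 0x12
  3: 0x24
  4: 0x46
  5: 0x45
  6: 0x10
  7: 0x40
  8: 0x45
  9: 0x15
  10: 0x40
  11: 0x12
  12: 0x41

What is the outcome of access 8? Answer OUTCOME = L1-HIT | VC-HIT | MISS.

0: 0x40 (blk 8, set 0) → MISS  vc=[]
1: 0x42 (blk 8, set 0) → L1-HIT  vc=[]
2: 0x12 (blk 2, set 0) → MISS  vc=[8]
3: 0x24 (blk 4, set 0) → MISS  vc=[8, 2]
4: 0x46 (blk 8, set 0) → VC-HIT  vc=[4, 2]
5: 0x45 (blk 8, set 0) → L1-HIT  vc=[4, 2]
6: 0x10 (blk 2, set 0) → VC-HIT  vc=[4, 8]
7: 0x40 (blk 8, set 0) → VC-HIT  vc=[4, 2]
8: 0x45 (blk 8, set 0) → L1-HIT  vc=[4, 2]
9: 0x15 (blk 2, set 0) → VC-HIT  vc=[4, 8]
10: 0x40 (blk 8, set 0) → VC-HIT  vc=[4, 2]
11: 0x12 (blk 2, set 0) → VC-HIT  vc=[4, 8]
12: 0x41 (blk 8, set 0) → VC-HIT  vc=[4, 2]

OUTCOME = L1-HIT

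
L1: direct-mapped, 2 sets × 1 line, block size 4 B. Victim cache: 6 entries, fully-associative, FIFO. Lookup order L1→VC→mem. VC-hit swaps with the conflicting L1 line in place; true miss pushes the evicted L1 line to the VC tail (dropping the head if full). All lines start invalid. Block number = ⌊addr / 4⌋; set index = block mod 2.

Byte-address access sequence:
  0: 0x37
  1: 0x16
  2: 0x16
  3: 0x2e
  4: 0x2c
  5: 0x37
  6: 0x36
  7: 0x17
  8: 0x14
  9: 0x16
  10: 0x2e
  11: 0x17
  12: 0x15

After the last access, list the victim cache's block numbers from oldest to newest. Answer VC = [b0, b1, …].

VC = [11, 13]

  [0] addr=0x37 blk=13 s=1: MISS | VC []
  [1] addr=0x16 blk=5 s=1: MISS | VC [13]
  [2] addr=0x16 blk=5 s=1: L1-HIT | VC [13]
  [3] addr=0x2e blk=11 s=1: MISS | VC [13, 5]
  [4] addr=0x2c blk=11 s=1: L1-HIT | VC [13, 5]
  [5] addr=0x37 blk=13 s=1: VC-HIT | VC [11, 5]
  [6] addr=0x36 blk=13 s=1: L1-HIT | VC [11, 5]
  [7] addr=0x17 blk=5 s=1: VC-HIT | VC [11, 13]
  [8] addr=0x14 blk=5 s=1: L1-HIT | VC [11, 13]
  [9] addr=0x16 blk=5 s=1: L1-HIT | VC [11, 13]
  [10] addr=0x2e blk=11 s=1: VC-HIT | VC [5, 13]
  [11] addr=0x17 blk=5 s=1: VC-HIT | VC [11, 13]
  [12] addr=0x15 blk=5 s=1: L1-HIT | VC [11, 13]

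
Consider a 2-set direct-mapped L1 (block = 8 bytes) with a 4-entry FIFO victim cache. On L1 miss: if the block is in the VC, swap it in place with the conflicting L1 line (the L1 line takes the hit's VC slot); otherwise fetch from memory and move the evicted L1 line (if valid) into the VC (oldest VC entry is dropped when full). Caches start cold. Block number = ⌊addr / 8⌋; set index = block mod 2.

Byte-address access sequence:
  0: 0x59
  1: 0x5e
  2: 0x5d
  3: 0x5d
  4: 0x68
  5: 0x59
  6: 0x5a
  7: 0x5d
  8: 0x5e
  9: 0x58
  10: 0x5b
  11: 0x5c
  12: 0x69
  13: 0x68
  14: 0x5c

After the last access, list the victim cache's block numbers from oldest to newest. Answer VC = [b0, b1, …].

0: 0x59 (blk 11, set 1) → MISS  vc=[]
1: 0x5e (blk 11, set 1) → L1-HIT  vc=[]
2: 0x5d (blk 11, set 1) → L1-HIT  vc=[]
3: 0x5d (blk 11, set 1) → L1-HIT  vc=[]
4: 0x68 (blk 13, set 1) → MISS  vc=[11]
5: 0x59 (blk 11, set 1) → VC-HIT  vc=[13]
6: 0x5a (blk 11, set 1) → L1-HIT  vc=[13]
7: 0x5d (blk 11, set 1) → L1-HIT  vc=[13]
8: 0x5e (blk 11, set 1) → L1-HIT  vc=[13]
9: 0x58 (blk 11, set 1) → L1-HIT  vc=[13]
10: 0x5b (blk 11, set 1) → L1-HIT  vc=[13]
11: 0x5c (blk 11, set 1) → L1-HIT  vc=[13]
12: 0x69 (blk 13, set 1) → VC-HIT  vc=[11]
13: 0x68 (blk 13, set 1) → L1-HIT  vc=[11]
14: 0x5c (blk 11, set 1) → VC-HIT  vc=[13]

VC = [13]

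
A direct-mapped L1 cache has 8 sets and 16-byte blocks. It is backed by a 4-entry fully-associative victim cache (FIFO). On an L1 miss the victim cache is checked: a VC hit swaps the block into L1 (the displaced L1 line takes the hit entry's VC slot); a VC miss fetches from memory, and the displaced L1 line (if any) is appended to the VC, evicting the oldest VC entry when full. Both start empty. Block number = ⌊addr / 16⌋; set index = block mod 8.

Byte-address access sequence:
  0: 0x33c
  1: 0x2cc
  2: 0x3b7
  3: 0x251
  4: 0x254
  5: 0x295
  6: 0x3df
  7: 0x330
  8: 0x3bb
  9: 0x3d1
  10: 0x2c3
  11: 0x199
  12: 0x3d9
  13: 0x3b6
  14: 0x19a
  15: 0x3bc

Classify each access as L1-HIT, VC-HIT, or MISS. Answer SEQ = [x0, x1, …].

0: 0x33c (blk 51, set 3) → MISS  vc=[]
1: 0x2cc (blk 44, set 4) → MISS  vc=[]
2: 0x3b7 (blk 59, set 3) → MISS  vc=[51]
3: 0x251 (blk 37, set 5) → MISS  vc=[51]
4: 0x254 (blk 37, set 5) → L1-HIT  vc=[51]
5: 0x295 (blk 41, set 1) → MISS  vc=[51]
6: 0x3df (blk 61, set 5) → MISS  vc=[51, 37]
7: 0x330 (blk 51, set 3) → VC-HIT  vc=[59, 37]
8: 0x3bb (blk 59, set 3) → VC-HIT  vc=[51, 37]
9: 0x3d1 (blk 61, set 5) → L1-HIT  vc=[51, 37]
10: 0x2c3 (blk 44, set 4) → L1-HIT  vc=[51, 37]
11: 0x199 (blk 25, set 1) → MISS  vc=[51, 37, 41]
12: 0x3d9 (blk 61, set 5) → L1-HIT  vc=[51, 37, 41]
13: 0x3b6 (blk 59, set 3) → L1-HIT  vc=[51, 37, 41]
14: 0x19a (blk 25, set 1) → L1-HIT  vc=[51, 37, 41]
15: 0x3bc (blk 59, set 3) → L1-HIT  vc=[51, 37, 41]

SEQ = [MISS, MISS, MISS, MISS, L1-HIT, MISS, MISS, VC-HIT, VC-HIT, L1-HIT, L1-HIT, MISS, L1-HIT, L1-HIT, L1-HIT, L1-HIT]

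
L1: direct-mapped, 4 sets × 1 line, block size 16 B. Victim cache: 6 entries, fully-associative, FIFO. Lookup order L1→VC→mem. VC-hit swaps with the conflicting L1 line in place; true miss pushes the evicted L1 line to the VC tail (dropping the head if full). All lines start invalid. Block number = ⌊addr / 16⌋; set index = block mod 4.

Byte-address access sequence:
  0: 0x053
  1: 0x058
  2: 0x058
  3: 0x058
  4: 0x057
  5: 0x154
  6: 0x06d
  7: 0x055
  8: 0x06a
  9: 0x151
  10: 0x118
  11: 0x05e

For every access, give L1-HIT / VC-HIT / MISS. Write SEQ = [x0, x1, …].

0: 0x53 (blk 5, set 1) → MISS  vc=[]
1: 0x58 (blk 5, set 1) → L1-HIT  vc=[]
2: 0x58 (blk 5, set 1) → L1-HIT  vc=[]
3: 0x58 (blk 5, set 1) → L1-HIT  vc=[]
4: 0x57 (blk 5, set 1) → L1-HIT  vc=[]
5: 0x154 (blk 21, set 1) → MISS  vc=[5]
6: 0x6d (blk 6, set 2) → MISS  vc=[5]
7: 0x55 (blk 5, set 1) → VC-HIT  vc=[21]
8: 0x6a (blk 6, set 2) → L1-HIT  vc=[21]
9: 0x151 (blk 21, set 1) → VC-HIT  vc=[5]
10: 0x118 (blk 17, set 1) → MISS  vc=[5, 21]
11: 0x5e (blk 5, set 1) → VC-HIT  vc=[17, 21]

SEQ = [MISS, L1-HIT, L1-HIT, L1-HIT, L1-HIT, MISS, MISS, VC-HIT, L1-HIT, VC-HIT, MISS, VC-HIT]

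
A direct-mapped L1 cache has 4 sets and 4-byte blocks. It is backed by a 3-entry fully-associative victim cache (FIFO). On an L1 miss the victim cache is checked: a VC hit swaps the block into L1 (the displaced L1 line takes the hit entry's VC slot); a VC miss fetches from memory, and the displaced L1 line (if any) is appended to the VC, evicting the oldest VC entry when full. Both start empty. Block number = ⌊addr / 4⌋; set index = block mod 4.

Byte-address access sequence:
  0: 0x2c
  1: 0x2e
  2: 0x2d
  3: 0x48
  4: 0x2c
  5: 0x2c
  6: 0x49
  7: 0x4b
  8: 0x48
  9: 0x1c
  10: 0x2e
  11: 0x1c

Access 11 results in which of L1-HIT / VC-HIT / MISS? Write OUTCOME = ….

OUTCOME = VC-HIT

  [0] addr=0x2c blk=11 s=3: MISS | VC []
  [1] addr=0x2e blk=11 s=3: L1-HIT | VC []
  [2] addr=0x2d blk=11 s=3: L1-HIT | VC []
  [3] addr=0x48 blk=18 s=2: MISS | VC []
  [4] addr=0x2c blk=11 s=3: L1-HIT | VC []
  [5] addr=0x2c blk=11 s=3: L1-HIT | VC []
  [6] addr=0x49 blk=18 s=2: L1-HIT | VC []
  [7] addr=0x4b blk=18 s=2: L1-HIT | VC []
  [8] addr=0x48 blk=18 s=2: L1-HIT | VC []
  [9] addr=0x1c blk=7 s=3: MISS | VC [11]
  [10] addr=0x2e blk=11 s=3: VC-HIT | VC [7]
  [11] addr=0x1c blk=7 s=3: VC-HIT | VC [11]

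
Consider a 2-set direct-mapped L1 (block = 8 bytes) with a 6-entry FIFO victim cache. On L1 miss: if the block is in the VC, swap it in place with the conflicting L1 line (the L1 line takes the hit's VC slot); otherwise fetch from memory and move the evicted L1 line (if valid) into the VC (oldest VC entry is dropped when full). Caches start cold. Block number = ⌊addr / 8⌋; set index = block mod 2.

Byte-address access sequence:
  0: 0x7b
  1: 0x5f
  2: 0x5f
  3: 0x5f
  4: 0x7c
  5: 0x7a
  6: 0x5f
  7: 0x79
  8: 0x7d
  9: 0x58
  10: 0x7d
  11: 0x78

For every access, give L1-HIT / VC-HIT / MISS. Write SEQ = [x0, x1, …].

#0 0x7b→b15/s1 MISS; vc=[]
#1 0x5f→b11/s1 MISS; vc=[15]
#2 0x5f→b11/s1 L1-HIT; vc=[15]
#3 0x5f→b11/s1 L1-HIT; vc=[15]
#4 0x7c→b15/s1 VC-HIT; vc=[11]
#5 0x7a→b15/s1 L1-HIT; vc=[11]
#6 0x5f→b11/s1 VC-HIT; vc=[15]
#7 0x79→b15/s1 VC-HIT; vc=[11]
#8 0x7d→b15/s1 L1-HIT; vc=[11]
#9 0x58→b11/s1 VC-HIT; vc=[15]
#10 0x7d→b15/s1 VC-HIT; vc=[11]
#11 0x78→b15/s1 L1-HIT; vc=[11]

SEQ = [MISS, MISS, L1-HIT, L1-HIT, VC-HIT, L1-HIT, VC-HIT, VC-HIT, L1-HIT, VC-HIT, VC-HIT, L1-HIT]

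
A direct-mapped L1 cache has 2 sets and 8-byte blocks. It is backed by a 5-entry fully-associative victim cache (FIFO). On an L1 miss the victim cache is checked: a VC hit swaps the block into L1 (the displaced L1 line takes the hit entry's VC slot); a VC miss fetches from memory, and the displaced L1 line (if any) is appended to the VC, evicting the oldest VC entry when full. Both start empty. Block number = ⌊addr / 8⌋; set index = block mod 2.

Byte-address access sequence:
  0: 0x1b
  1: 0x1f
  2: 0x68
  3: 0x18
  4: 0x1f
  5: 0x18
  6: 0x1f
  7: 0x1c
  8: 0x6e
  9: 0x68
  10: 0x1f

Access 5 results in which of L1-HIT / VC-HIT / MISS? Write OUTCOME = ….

OUTCOME = L1-HIT

  [0] addr=0x1b blk=3 s=1: MISS | VC []
  [1] addr=0x1f blk=3 s=1: L1-HIT | VC []
  [2] addr=0x68 blk=13 s=1: MISS | VC [3]
  [3] addr=0x18 blk=3 s=1: VC-HIT | VC [13]
  [4] addr=0x1f blk=3 s=1: L1-HIT | VC [13]
  [5] addr=0x18 blk=3 s=1: L1-HIT | VC [13]
  [6] addr=0x1f blk=3 s=1: L1-HIT | VC [13]
  [7] addr=0x1c blk=3 s=1: L1-HIT | VC [13]
  [8] addr=0x6e blk=13 s=1: VC-HIT | VC [3]
  [9] addr=0x68 blk=13 s=1: L1-HIT | VC [3]
  [10] addr=0x1f blk=3 s=1: VC-HIT | VC [13]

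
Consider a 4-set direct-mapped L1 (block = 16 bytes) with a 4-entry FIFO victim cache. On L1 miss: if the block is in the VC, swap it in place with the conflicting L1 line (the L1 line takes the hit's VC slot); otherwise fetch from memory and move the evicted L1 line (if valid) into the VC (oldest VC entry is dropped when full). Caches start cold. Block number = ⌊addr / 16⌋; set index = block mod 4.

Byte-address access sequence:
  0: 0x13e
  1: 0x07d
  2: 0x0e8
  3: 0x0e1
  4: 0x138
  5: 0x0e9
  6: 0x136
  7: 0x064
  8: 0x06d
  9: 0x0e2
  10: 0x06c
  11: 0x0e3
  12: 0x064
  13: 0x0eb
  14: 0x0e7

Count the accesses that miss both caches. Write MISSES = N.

#0 0x13e→b19/s3 MISS; vc=[]
#1 0x7d→b7/s3 MISS; vc=[19]
#2 0xe8→b14/s2 MISS; vc=[19]
#3 0xe1→b14/s2 L1-HIT; vc=[19]
#4 0x138→b19/s3 VC-HIT; vc=[7]
#5 0xe9→b14/s2 L1-HIT; vc=[7]
#6 0x136→b19/s3 L1-HIT; vc=[7]
#7 0x64→b6/s2 MISS; vc=[7,14]
#8 0x6d→b6/s2 L1-HIT; vc=[7,14]
#9 0xe2→b14/s2 VC-HIT; vc=[7,6]
#10 0x6c→b6/s2 VC-HIT; vc=[7,14]
#11 0xe3→b14/s2 VC-HIT; vc=[7,6]
#12 0x64→b6/s2 VC-HIT; vc=[7,14]
#13 0xeb→b14/s2 VC-HIT; vc=[7,6]
#14 0xe7→b14/s2 L1-HIT; vc=[7,6]

MISSES = 4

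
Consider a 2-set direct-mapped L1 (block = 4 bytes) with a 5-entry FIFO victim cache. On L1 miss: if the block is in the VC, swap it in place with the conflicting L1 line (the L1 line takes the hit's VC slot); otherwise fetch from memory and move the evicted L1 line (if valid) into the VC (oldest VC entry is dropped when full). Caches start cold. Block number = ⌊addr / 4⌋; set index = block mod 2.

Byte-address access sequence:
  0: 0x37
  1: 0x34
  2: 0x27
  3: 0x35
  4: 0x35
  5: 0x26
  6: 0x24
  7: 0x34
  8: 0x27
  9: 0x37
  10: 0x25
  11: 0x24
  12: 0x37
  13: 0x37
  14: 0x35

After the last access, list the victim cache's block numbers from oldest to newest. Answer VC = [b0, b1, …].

VC = [9]

#0 0x37→b13/s1 MISS; vc=[]
#1 0x34→b13/s1 L1-HIT; vc=[]
#2 0x27→b9/s1 MISS; vc=[13]
#3 0x35→b13/s1 VC-HIT; vc=[9]
#4 0x35→b13/s1 L1-HIT; vc=[9]
#5 0x26→b9/s1 VC-HIT; vc=[13]
#6 0x24→b9/s1 L1-HIT; vc=[13]
#7 0x34→b13/s1 VC-HIT; vc=[9]
#8 0x27→b9/s1 VC-HIT; vc=[13]
#9 0x37→b13/s1 VC-HIT; vc=[9]
#10 0x25→b9/s1 VC-HIT; vc=[13]
#11 0x24→b9/s1 L1-HIT; vc=[13]
#12 0x37→b13/s1 VC-HIT; vc=[9]
#13 0x37→b13/s1 L1-HIT; vc=[9]
#14 0x35→b13/s1 L1-HIT; vc=[9]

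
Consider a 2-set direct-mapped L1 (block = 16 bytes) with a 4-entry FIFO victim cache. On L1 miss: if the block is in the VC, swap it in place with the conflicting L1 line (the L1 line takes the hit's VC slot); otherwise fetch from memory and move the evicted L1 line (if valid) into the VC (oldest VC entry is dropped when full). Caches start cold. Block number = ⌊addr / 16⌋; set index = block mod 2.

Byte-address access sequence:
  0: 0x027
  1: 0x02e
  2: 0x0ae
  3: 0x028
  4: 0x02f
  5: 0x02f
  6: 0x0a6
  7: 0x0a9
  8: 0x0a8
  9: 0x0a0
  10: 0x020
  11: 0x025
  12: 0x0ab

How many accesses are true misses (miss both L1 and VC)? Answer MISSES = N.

MISSES = 2

#0 0x27→b2/s0 MISS; vc=[]
#1 0x2e→b2/s0 L1-HIT; vc=[]
#2 0xae→b10/s0 MISS; vc=[2]
#3 0x28→b2/s0 VC-HIT; vc=[10]
#4 0x2f→b2/s0 L1-HIT; vc=[10]
#5 0x2f→b2/s0 L1-HIT; vc=[10]
#6 0xa6→b10/s0 VC-HIT; vc=[2]
#7 0xa9→b10/s0 L1-HIT; vc=[2]
#8 0xa8→b10/s0 L1-HIT; vc=[2]
#9 0xa0→b10/s0 L1-HIT; vc=[2]
#10 0x20→b2/s0 VC-HIT; vc=[10]
#11 0x25→b2/s0 L1-HIT; vc=[10]
#12 0xab→b10/s0 VC-HIT; vc=[2]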